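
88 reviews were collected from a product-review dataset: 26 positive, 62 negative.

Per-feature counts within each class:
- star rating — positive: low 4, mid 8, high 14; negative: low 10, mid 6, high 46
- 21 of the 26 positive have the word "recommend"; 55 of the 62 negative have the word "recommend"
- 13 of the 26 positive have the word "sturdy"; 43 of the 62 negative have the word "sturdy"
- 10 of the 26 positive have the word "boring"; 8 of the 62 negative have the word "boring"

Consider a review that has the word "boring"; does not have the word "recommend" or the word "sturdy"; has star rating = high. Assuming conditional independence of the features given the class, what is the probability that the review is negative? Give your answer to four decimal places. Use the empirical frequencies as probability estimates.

positive: (26/88) × (14/26) × (5/26) × (13/26) × (10/26) ≈ 0.00588354
negative: (62/88) × (46/62) × (7/62) × (19/62) × (8/62) ≈ 0.00233368
P(negative | x) = 0.00233368 / 0.00821722 ≈ 0.2840

0.2840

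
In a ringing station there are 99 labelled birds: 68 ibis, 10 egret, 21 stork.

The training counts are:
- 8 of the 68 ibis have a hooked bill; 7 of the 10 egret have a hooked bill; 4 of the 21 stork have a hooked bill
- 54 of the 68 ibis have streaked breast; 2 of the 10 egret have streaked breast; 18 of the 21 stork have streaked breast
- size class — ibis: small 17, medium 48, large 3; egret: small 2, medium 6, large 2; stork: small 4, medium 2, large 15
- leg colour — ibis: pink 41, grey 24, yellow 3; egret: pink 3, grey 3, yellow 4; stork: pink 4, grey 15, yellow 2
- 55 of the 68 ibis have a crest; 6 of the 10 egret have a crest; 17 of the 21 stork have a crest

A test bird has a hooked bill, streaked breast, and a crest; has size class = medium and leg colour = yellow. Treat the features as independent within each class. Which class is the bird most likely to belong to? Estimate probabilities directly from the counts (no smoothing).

egret

ibis: (68/99) × (8/68) × (54/68) × (48/68) × (3/68) × (55/68) ≈ 0.00161636
egret: (10/99) × (7/10) × (2/10) × (6/10) × (4/10) × (6/10) ≈ 0.00203636
stork: (21/99) × (4/21) × (18/21) × (2/21) × (2/21) × (17/21) ≈ 0.00025429
Highest score → egret.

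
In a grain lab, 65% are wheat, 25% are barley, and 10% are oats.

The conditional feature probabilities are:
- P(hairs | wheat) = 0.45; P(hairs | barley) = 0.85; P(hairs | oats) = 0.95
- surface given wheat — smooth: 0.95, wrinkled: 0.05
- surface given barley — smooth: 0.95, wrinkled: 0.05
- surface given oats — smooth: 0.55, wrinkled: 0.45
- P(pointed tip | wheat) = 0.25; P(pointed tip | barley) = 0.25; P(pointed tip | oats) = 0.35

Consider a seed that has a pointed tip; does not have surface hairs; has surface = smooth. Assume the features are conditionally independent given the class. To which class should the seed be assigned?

wheat: 0.65 × (1−0.45) × 0.95 × 0.25 = 0.08490625
barley: 0.25 × (1−0.85) × 0.95 × 0.25 = 0.00890625
oats: 0.1 × (1−0.95) × 0.55 × 0.35 = 0.0009625
Highest score → wheat.

wheat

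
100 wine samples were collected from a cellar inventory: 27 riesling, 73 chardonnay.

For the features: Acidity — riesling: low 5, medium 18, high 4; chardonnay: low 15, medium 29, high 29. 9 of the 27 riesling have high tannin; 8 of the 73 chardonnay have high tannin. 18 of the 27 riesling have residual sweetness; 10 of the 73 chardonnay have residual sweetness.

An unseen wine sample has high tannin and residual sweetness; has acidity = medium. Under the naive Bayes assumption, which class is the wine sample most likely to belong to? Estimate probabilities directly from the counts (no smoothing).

riesling

riesling: (27/100) × (18/27) × (9/27) × (18/27) = 0.04
chardonnay: (73/100) × (29/73) × (8/73) × (10/73) ≈ 0.00435354
Highest score → riesling.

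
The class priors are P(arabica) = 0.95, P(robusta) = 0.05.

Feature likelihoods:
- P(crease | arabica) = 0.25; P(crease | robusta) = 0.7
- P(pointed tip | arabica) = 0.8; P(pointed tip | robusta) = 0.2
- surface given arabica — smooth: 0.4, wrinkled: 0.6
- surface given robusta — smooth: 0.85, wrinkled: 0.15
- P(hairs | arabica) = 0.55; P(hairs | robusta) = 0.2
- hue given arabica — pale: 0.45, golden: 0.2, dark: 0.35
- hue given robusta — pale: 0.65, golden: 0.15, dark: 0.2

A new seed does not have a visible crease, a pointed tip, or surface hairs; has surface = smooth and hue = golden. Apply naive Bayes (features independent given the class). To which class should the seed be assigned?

arabica: 0.95 × (1−0.25) × (1−0.8) × 0.4 × (1−0.55) × 0.2 = 0.00513
robusta: 0.05 × (1−0.7) × (1−0.2) × 0.85 × (1−0.2) × 0.15 = 0.001224
Highest score → arabica.

arabica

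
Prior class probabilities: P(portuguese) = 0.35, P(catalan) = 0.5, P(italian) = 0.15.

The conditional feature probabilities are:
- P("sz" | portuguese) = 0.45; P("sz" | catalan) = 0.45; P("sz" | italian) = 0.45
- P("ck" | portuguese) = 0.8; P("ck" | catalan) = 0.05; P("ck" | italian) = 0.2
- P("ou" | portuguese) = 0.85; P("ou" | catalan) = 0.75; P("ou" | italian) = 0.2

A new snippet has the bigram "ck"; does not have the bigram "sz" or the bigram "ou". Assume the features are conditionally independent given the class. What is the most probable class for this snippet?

portuguese: 0.35 × (1−0.45) × 0.8 × (1−0.85) = 0.0231
catalan: 0.5 × (1−0.45) × 0.05 × (1−0.75) = 0.0034375
italian: 0.15 × (1−0.45) × 0.2 × (1−0.2) = 0.0132
Highest score → portuguese.

portuguese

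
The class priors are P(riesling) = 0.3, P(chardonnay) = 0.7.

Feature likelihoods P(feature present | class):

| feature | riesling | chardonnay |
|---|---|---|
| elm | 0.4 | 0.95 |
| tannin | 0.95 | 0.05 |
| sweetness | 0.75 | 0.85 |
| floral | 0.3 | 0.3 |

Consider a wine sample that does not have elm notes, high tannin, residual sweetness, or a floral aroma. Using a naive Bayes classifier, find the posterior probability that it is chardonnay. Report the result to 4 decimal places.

0.6891

riesling: 0.3 × (1−0.4) × (1−0.95) × (1−0.75) × (1−0.3) = 0.001575
chardonnay: 0.7 × (1−0.95) × (1−0.05) × (1−0.85) × (1−0.3) = 0.00349125
P(chardonnay | x) = 0.00349125 / 0.00506625 ≈ 0.6891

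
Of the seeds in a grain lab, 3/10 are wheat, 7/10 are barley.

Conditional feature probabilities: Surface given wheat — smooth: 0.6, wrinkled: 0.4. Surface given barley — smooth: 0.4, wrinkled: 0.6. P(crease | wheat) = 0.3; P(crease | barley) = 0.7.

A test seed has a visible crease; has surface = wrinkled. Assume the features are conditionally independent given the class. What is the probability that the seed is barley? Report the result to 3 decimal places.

wheat: 0.3 × 0.4 × 0.3 = 0.036
barley: 0.7 × 0.6 × 0.7 = 0.294
P(barley | x) = 0.294 / 0.33 ≈ 0.891

0.891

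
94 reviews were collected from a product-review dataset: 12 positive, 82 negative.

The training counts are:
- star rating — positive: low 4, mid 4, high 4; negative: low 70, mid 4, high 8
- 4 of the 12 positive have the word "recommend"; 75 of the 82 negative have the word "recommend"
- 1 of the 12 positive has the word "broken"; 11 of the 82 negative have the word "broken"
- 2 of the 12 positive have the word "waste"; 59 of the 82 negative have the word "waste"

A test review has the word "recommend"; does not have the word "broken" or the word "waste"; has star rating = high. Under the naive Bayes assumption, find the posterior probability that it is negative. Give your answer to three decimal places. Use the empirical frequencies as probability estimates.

0.636

positive: (12/94) × (4/12) × (4/12) × (11/12) × (10/12) ≈ 0.0108353
negative: (82/94) × (8/82) × (75/82) × (71/82) × (23/82) ≈ 0.0189046
P(negative | x) = 0.0189046 / 0.0297399 ≈ 0.636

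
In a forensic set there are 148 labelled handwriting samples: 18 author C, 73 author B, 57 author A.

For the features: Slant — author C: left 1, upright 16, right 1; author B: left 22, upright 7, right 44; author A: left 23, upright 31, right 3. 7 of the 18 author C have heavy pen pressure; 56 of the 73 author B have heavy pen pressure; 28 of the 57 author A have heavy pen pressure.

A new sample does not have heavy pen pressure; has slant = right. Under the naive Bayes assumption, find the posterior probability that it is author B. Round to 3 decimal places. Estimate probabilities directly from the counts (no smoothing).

author C: (18/148) × (1/18) × (11/18) ≈ 0.00412913
author B: (73/148) × (44/73) × (17/73) ≈ 0.0692336
author A: (57/148) × (3/57) × (29/57) ≈ 0.0103129
P(author B | x) = 0.0692336 / 0.08367563 ≈ 0.827

0.827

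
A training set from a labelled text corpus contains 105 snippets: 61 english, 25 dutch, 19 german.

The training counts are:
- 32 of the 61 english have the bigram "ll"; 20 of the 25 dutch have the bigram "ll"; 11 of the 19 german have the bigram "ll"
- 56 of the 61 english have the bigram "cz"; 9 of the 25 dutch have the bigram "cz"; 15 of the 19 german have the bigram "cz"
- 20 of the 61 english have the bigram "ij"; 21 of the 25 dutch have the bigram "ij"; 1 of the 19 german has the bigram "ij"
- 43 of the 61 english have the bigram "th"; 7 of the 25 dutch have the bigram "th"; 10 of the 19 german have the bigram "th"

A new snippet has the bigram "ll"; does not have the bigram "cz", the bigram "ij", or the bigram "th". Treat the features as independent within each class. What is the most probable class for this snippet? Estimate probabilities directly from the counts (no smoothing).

dutch

english: (61/105) × (32/61) × (5/61) × (41/61) × (18/61) ≈ 0.00495447
dutch: (25/105) × (20/25) × (16/25) × (4/25) × (18/25) ≈ 0.0140434
german: (19/105) × (11/19) × (4/19) × (18/19) × (9/19) ≈ 0.00989732
Highest score → dutch.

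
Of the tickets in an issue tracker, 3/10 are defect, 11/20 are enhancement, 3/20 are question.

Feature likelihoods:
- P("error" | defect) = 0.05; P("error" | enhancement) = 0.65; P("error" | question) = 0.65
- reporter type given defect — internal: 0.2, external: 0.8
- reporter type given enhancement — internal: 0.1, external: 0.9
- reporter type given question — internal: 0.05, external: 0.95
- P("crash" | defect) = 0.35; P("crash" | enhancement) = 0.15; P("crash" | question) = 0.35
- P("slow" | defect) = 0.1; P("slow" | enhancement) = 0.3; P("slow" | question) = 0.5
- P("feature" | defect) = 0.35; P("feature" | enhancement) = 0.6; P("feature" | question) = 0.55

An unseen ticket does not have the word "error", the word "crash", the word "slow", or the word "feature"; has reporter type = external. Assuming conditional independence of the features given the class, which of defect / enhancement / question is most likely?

defect: 0.3 × (1−0.05) × 0.8 × (1−0.35) × (1−0.1) × (1−0.35) = 0.086697
enhancement: 0.55 × (1−0.65) × 0.9 × (1−0.15) × (1−0.3) × (1−0.6) = 0.0412335
question: 0.15 × (1−0.65) × 0.95 × (1−0.35) × (1−0.5) × (1−0.55) = 0.00729421875
Highest score → defect.

defect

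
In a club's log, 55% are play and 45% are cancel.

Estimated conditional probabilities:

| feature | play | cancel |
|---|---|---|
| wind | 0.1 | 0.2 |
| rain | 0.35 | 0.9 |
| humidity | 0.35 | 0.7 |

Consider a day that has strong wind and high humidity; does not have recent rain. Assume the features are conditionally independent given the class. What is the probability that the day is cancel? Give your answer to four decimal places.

0.3349

play: 0.55 × 0.1 × (1−0.35) × 0.35 = 0.0125125
cancel: 0.45 × 0.2 × (1−0.9) × 0.7 = 0.0063
P(cancel | x) = 0.0063 / 0.0188125 ≈ 0.3349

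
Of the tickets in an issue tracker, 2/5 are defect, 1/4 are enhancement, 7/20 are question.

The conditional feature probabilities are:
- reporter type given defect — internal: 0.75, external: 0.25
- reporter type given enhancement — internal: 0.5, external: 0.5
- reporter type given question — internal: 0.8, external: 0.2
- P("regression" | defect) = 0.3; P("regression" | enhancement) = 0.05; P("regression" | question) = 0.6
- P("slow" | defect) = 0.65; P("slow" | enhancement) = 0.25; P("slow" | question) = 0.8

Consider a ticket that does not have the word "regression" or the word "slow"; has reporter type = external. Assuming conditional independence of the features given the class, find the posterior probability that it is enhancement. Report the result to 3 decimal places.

0.747

defect: 0.4 × 0.25 × (1−0.3) × (1−0.65) = 0.0245
enhancement: 0.25 × 0.5 × (1−0.05) × (1−0.25) = 0.0890625
question: 0.35 × 0.2 × (1−0.6) × (1−0.8) = 0.0056
P(enhancement | x) = 0.0890625 / 0.1191625 ≈ 0.747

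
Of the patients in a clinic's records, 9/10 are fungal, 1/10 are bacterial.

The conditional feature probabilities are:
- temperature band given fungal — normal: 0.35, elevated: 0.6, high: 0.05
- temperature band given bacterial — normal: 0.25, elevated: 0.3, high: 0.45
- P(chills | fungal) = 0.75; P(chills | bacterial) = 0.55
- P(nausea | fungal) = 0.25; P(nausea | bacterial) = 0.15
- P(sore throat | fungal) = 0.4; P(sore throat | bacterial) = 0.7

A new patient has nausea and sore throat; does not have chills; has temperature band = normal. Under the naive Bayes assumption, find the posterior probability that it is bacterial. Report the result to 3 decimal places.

0.130

fungal: 0.9 × 0.35 × (1−0.75) × 0.25 × 0.4 = 0.007875
bacterial: 0.1 × 0.25 × (1−0.55) × 0.15 × 0.7 = 0.00118125
P(bacterial | x) = 0.00118125 / 0.00905625 ≈ 0.130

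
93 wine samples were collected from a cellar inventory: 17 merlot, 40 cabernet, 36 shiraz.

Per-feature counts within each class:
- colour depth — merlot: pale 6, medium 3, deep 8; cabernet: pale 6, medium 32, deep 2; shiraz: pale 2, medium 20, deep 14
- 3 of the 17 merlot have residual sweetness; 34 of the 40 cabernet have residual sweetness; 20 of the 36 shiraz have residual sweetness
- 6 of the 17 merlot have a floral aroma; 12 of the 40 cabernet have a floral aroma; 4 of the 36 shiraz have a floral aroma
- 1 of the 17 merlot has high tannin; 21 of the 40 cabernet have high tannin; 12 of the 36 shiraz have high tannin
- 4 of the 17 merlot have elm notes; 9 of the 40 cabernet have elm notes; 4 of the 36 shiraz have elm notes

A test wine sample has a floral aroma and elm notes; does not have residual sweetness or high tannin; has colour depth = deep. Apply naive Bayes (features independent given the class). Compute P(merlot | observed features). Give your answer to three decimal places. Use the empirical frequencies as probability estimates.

0.894

merlot: (17/93) × (8/17) × (14/17) × (6/17) × (16/17) × (4/17) ≈ 0.00553695
cabernet: (40/93) × (2/40) × (6/40) × (12/40) × (19/40) × (9/40) ≈ 0.000103427
shiraz: (36/93) × (14/36) × (16/36) × (4/36) × (24/36) × (4/36) ≈ 0.000550664
P(merlot | x) = 0.00553695 / 0.006191041 ≈ 0.894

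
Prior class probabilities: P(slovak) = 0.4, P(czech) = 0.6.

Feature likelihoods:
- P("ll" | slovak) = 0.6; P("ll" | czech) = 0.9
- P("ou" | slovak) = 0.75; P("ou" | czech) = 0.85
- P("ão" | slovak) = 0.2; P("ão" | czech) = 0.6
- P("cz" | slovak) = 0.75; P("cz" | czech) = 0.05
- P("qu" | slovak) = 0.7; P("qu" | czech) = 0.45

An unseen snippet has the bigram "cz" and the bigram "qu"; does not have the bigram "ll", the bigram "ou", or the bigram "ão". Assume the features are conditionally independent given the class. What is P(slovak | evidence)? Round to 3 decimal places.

0.995

slovak: 0.4 × (1−0.6) × (1−0.75) × (1−0.2) × 0.75 × 0.7 = 0.0168
czech: 0.6 × (1−0.9) × (1−0.85) × (1−0.6) × 0.05 × 0.45 = 0.000081
P(slovak | x) = 0.0168 / 0.016881 ≈ 0.995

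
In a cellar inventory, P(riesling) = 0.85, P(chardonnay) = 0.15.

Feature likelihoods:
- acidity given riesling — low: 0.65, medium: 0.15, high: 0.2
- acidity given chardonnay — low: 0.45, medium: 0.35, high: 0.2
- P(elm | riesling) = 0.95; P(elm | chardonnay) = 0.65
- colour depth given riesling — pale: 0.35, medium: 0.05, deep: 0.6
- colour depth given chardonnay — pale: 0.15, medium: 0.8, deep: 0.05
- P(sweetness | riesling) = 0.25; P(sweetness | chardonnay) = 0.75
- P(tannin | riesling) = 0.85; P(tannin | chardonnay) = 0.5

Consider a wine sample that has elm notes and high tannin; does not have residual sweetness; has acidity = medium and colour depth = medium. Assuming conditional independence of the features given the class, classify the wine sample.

riesling: 0.85 × 0.15 × 0.95 × 0.05 × (1−0.25) × 0.85 = 0.003860859375
chardonnay: 0.15 × 0.35 × 0.65 × 0.8 × (1−0.75) × 0.5 = 0.0034125
Highest score → riesling.

riesling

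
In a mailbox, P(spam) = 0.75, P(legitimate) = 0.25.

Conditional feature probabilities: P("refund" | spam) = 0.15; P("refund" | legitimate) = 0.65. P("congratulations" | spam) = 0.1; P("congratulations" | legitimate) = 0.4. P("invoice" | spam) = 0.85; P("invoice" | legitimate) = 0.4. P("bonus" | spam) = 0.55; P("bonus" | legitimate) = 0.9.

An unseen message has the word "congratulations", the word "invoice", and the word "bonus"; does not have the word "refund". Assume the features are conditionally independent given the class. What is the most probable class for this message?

spam: 0.75 × (1−0.15) × 0.1 × 0.85 × 0.55 = 0.029803125
legitimate: 0.25 × (1−0.65) × 0.4 × 0.4 × 0.9 = 0.0126
Highest score → spam.

spam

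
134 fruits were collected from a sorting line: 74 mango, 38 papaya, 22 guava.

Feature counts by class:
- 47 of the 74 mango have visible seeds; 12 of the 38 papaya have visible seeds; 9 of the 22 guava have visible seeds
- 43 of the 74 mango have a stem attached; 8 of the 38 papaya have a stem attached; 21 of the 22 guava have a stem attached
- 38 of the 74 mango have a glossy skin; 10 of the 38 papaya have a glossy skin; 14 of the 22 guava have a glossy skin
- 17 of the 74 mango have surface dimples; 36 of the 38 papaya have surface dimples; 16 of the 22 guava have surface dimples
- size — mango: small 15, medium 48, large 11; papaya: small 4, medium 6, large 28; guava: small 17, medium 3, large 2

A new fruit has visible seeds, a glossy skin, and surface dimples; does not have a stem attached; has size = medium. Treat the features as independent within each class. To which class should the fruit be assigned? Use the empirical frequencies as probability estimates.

mango

mango: (74/134) × (47/74) × (31/74) × (38/74) × (17/74) × (48/74) ≈ 0.0112435
papaya: (38/134) × (12/38) × (30/38) × (10/38) × (36/38) × (6/38) ≈ 0.00278302
guava: (22/134) × (9/22) × (1/22) × (14/22) × (16/22) × (3/22) ≈ 0.000192671
Highest score → mango.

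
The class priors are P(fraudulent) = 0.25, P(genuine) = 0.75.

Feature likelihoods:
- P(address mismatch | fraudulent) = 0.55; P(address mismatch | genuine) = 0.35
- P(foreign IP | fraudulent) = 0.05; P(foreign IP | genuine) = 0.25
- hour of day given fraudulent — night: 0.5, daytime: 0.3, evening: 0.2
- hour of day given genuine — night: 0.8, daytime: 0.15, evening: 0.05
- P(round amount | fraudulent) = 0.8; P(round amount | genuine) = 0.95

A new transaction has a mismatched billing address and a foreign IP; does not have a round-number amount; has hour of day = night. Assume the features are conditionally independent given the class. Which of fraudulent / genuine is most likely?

fraudulent: 0.25 × 0.55 × 0.05 × 0.5 × (1−0.8) = 0.0006875
genuine: 0.75 × 0.35 × 0.25 × 0.8 × (1−0.95) = 0.002625
Highest score → genuine.

genuine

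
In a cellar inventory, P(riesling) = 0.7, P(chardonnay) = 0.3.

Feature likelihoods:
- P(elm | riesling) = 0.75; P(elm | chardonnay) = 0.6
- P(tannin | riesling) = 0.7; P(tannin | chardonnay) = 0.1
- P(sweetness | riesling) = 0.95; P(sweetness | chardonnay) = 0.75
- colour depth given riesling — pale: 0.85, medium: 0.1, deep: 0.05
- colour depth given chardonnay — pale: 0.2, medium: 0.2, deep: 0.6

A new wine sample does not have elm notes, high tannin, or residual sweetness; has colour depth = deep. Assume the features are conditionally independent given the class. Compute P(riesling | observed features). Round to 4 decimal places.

riesling: 0.7 × (1−0.75) × (1−0.7) × (1−0.95) × 0.05 = 0.00013125
chardonnay: 0.3 × (1−0.6) × (1−0.1) × (1−0.75) × 0.6 = 0.0162
P(riesling | x) = 0.00013125 / 0.01633125 ≈ 0.0080

0.0080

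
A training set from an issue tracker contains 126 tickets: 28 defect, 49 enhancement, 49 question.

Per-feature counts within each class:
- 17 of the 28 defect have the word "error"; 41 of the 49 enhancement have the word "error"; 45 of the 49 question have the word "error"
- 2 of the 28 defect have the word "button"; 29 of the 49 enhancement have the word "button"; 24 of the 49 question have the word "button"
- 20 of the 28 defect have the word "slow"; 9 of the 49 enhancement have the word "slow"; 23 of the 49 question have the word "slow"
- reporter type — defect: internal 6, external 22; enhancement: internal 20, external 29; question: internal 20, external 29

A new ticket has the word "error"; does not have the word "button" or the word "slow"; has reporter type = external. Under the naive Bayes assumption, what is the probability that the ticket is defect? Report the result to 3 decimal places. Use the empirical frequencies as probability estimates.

defect: (28/126) × (17/28) × (26/28) × (8/28) × (22/28) ≈ 0.0281249
enhancement: (49/126) × (41/49) × (20/49) × (40/49) × (29/49) ≈ 0.0641672
question: (49/126) × (45/49) × (25/49) × (26/49) × (29/49) ≈ 0.0572223
P(defect | x) = 0.0281249 / 0.1495144 ≈ 0.188

0.188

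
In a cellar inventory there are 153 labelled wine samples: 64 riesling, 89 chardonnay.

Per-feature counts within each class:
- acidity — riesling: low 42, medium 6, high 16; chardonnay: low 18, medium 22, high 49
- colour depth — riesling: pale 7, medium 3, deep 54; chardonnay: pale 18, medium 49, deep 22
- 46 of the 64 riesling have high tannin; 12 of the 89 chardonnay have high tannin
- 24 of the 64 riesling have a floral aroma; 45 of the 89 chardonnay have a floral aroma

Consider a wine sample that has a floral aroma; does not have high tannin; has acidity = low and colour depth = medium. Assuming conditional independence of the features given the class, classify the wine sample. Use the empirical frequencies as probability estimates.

riesling: (64/153) × (42/64) × (3/64) × (18/64) × (24/64) ≈ 0.00135713
chardonnay: (89/153) × (18/89) × (49/89) × (77/89) × (45/89) ≈ 0.0283342
Highest score → chardonnay.

chardonnay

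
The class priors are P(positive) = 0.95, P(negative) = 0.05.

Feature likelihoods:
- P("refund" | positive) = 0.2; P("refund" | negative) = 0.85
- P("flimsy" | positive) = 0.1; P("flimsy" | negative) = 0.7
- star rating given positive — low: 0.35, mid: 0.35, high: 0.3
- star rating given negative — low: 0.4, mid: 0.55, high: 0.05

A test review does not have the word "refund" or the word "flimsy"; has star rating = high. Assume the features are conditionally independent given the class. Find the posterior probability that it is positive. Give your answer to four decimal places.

positive: 0.95 × (1−0.2) × (1−0.1) × 0.3 = 0.2052
negative: 0.05 × (1−0.85) × (1−0.7) × 0.05 = 0.0001125
P(positive | x) = 0.2052 / 0.2053125 ≈ 0.9995

0.9995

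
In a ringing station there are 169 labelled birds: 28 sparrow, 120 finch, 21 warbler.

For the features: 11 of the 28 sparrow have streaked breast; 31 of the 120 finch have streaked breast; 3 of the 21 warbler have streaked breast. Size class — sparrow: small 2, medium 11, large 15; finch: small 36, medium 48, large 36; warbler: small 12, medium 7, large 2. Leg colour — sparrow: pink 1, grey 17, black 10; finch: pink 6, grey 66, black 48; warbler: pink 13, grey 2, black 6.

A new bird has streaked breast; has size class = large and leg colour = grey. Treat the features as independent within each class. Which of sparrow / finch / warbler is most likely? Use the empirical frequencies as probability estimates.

sparrow: (28/169) × (11/28) × (15/28) × (17/28) ≈ 0.0211705
finch: (120/169) × (31/120) × (36/120) × (66/120) ≈ 0.0302663
warbler: (21/169) × (3/21) × (2/21) × (2/21) ≈ 0.000161011
Highest score → finch.

finch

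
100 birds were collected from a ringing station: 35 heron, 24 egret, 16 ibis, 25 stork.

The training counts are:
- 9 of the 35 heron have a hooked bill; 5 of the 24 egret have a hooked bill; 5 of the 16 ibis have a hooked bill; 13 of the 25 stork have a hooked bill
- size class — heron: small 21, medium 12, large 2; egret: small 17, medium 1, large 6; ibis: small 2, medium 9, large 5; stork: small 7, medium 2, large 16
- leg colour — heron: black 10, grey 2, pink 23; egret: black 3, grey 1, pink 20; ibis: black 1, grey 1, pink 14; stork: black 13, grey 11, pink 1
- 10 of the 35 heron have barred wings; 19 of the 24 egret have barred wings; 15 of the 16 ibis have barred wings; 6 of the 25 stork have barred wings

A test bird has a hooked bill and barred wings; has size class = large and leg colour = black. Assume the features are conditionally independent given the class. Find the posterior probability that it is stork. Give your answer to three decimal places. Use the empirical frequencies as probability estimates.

heron: (35/100) × (9/35) × (2/35) × (10/35) × (10/35) ≈ 0.000419825
egret: (24/100) × (5/24) × (6/24) × (3/24) × (19/24) ≈ 0.00123698
ibis: (16/100) × (5/16) × (5/16) × (1/16) × (15/16) = 0.00091552734375
stork: (25/100) × (13/25) × (16/25) × (13/25) × (6/25) = 0.01038336
P(stork | x) = 0.01038336 / 0.01295569234375 ≈ 0.801

0.801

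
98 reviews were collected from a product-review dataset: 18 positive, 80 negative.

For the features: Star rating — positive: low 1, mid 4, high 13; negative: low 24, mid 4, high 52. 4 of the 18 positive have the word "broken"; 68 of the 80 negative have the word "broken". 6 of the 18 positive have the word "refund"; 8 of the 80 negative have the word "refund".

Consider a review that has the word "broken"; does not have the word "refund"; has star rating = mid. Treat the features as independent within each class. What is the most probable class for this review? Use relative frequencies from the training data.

positive: (18/98) × (4/18) × (4/18) × (12/18) ≈ 0.00604686
negative: (80/98) × (4/80) × (68/80) × (72/80) ≈ 0.0312245
Highest score → negative.

negative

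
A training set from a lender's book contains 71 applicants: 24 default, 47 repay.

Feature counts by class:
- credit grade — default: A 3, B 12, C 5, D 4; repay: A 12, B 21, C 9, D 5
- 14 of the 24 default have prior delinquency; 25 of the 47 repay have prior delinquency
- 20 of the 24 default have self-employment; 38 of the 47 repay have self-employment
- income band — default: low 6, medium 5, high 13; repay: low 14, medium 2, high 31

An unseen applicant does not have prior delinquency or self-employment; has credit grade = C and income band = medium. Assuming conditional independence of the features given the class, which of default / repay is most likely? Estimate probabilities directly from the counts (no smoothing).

default: (24/71) × (5/24) × (10/24) × (4/24) × (5/24) ≈ 0.00101884
repay: (47/71) × (9/47) × (22/47) × (9/47) × (2/47) ≈ 0.000483488
Highest score → default.

default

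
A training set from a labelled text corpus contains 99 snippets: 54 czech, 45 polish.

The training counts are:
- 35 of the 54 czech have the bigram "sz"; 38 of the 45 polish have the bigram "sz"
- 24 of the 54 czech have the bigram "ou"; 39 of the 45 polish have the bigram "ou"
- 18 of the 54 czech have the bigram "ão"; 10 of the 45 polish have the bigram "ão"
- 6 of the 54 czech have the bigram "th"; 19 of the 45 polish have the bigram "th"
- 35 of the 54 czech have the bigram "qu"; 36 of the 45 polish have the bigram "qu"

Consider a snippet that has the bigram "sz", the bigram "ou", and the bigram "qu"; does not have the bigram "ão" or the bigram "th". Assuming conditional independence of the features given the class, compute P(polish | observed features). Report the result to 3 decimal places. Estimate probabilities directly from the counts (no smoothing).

czech: (54/99) × (35/54) × (24/54) × (36/54) × (48/54) × (35/54) ≈ 0.0603505
polish: (45/99) × (38/45) × (39/45) × (35/45) × (26/45) × (36/45) ≈ 0.119593
P(polish | x) = 0.119593 / 0.1799435 ≈ 0.665

0.665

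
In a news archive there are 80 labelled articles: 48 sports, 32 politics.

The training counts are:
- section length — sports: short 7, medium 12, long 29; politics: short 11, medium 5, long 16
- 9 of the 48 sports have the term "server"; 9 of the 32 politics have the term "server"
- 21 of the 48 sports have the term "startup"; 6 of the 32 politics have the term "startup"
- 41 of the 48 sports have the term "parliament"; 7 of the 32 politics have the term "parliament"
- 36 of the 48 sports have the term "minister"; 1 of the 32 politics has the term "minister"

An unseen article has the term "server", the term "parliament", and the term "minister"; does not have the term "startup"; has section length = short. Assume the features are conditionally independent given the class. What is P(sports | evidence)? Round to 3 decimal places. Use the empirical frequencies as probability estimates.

sports: (48/80) × (7/48) × (9/48) × (27/48) × (41/48) × (36/48) = 0.005912017822265625
politics: (32/80) × (11/32) × (9/32) × (26/32) × (7/32) × (1/32) = 0.00021479129791259765625
P(sports | x) = 0.005912017822265625 / 0.00612680912017822265625 ≈ 0.965

0.965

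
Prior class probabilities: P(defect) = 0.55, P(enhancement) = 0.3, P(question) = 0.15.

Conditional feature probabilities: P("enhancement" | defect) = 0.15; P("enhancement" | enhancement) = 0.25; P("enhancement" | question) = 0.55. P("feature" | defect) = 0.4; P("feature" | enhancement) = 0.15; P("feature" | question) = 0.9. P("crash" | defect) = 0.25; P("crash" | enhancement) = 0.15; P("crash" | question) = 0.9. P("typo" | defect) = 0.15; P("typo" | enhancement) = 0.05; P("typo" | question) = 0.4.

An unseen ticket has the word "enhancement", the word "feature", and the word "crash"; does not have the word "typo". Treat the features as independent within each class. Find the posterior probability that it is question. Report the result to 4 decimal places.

defect: 0.55 × 0.15 × 0.4 × 0.25 × (1−0.15) = 0.0070125
enhancement: 0.3 × 0.25 × 0.15 × 0.15 × (1−0.05) = 0.001603125
question: 0.15 × 0.55 × 0.9 × 0.9 × (1−0.4) = 0.040095
P(question | x) = 0.040095 / 0.048710625 ≈ 0.8231

0.8231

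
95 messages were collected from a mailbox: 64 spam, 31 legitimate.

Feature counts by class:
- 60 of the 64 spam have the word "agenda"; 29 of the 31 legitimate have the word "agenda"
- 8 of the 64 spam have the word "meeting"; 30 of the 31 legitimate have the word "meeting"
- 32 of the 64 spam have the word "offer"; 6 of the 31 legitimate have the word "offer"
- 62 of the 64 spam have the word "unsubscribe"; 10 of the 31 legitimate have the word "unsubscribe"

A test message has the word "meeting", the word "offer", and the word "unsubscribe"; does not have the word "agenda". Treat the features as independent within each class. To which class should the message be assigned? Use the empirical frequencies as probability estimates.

spam: (64/95) × (4/64) × (8/64) × (32/64) × (62/64) ≈ 0.00254934
legitimate: (31/95) × (2/31) × (30/31) × (6/31) × (10/31) ≈ 0.00127202
Highest score → spam.

spam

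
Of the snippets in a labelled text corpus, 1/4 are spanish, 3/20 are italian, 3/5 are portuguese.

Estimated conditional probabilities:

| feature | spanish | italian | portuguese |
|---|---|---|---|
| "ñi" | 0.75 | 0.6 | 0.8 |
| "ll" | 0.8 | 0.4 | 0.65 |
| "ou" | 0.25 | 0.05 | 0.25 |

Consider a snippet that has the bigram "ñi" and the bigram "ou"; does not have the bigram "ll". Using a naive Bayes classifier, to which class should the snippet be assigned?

portuguese

spanish: 0.25 × 0.75 × (1−0.8) × 0.25 = 0.009375
italian: 0.15 × 0.6 × (1−0.4) × 0.05 = 0.0027
portuguese: 0.6 × 0.8 × (1−0.65) × 0.25 = 0.042
Highest score → portuguese.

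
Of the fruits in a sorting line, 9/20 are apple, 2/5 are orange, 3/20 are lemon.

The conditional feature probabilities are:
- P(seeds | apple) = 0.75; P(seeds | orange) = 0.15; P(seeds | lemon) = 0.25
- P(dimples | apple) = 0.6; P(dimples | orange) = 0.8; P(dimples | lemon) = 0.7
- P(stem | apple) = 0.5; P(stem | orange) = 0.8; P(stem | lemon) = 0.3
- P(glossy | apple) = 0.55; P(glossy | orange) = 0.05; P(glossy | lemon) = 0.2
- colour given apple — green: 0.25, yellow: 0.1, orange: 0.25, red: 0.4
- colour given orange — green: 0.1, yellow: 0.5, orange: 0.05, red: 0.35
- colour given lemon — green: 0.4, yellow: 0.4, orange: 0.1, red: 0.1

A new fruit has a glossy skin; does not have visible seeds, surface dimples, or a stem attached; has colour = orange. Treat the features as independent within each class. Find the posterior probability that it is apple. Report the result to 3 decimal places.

apple: 0.45 × (1−0.75) × (1−0.6) × (1−0.5) × 0.55 × 0.25 = 0.00309375
orange: 0.4 × (1−0.15) × (1−0.8) × (1−0.8) × 0.05 × 0.05 = 0.000034
lemon: 0.15 × (1−0.25) × (1−0.7) × (1−0.3) × 0.2 × 0.1 = 0.0004725
P(apple | x) = 0.00309375 / 0.00360025 ≈ 0.859

0.859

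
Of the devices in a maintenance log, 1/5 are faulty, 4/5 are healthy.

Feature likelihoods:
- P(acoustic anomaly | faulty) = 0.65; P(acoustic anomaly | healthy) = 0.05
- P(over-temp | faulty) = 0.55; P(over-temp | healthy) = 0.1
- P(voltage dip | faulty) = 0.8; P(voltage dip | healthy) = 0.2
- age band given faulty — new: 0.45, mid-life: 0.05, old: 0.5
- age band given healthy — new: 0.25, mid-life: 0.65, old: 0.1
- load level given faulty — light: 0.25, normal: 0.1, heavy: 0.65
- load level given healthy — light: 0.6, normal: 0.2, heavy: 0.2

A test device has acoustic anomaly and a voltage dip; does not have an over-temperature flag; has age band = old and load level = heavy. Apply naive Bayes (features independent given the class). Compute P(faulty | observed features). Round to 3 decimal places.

0.991

faulty: 0.2 × 0.65 × (1−0.55) × 0.8 × 0.5 × 0.65 = 0.01521
healthy: 0.8 × 0.05 × (1−0.1) × 0.2 × 0.1 × 0.2 = 0.000144
P(faulty | x) = 0.01521 / 0.015354 ≈ 0.991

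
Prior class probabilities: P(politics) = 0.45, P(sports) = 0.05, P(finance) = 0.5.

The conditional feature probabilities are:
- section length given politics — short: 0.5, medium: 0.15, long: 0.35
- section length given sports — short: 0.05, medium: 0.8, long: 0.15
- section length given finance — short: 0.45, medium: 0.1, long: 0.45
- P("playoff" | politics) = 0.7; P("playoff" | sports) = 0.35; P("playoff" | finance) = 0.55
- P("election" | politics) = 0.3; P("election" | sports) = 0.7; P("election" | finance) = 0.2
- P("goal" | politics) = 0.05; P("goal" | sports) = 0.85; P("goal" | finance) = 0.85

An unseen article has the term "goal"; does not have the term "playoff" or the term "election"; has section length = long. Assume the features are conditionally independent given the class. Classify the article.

politics: 0.45 × 0.35 × (1−0.7) × (1−0.3) × 0.05 = 0.00165375
sports: 0.05 × 0.15 × (1−0.35) × (1−0.7) × 0.85 = 0.001243125
finance: 0.5 × 0.45 × (1−0.55) × (1−0.2) × 0.85 = 0.06885
Highest score → finance.

finance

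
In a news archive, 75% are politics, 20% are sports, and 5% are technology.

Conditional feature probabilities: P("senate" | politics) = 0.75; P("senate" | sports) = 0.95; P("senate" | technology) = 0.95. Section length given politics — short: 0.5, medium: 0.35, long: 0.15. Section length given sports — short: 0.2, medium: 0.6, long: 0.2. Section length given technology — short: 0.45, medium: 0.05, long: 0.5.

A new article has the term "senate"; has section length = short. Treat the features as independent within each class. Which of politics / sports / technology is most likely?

politics: 0.75 × 0.75 × 0.5 = 0.28125
sports: 0.2 × 0.95 × 0.2 = 0.038
technology: 0.05 × 0.95 × 0.45 = 0.021375
Highest score → politics.

politics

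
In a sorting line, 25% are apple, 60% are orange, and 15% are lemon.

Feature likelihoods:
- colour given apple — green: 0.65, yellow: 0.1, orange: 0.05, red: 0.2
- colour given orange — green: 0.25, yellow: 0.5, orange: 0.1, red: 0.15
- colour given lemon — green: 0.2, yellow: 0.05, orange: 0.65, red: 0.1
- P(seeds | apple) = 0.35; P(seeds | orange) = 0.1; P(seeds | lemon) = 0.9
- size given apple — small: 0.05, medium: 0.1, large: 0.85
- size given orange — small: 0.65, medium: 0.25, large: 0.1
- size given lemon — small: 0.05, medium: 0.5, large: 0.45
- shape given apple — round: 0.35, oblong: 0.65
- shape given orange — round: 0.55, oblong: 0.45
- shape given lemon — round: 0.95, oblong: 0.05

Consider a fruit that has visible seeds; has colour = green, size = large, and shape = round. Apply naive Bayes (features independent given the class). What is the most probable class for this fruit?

apple

apple: 0.25 × 0.65 × 0.35 × 0.85 × 0.35 = 0.0169203125
orange: 0.6 × 0.25 × 0.1 × 0.1 × 0.55 = 0.000825
lemon: 0.15 × 0.2 × 0.9 × 0.45 × 0.95 = 0.0115425
Highest score → apple.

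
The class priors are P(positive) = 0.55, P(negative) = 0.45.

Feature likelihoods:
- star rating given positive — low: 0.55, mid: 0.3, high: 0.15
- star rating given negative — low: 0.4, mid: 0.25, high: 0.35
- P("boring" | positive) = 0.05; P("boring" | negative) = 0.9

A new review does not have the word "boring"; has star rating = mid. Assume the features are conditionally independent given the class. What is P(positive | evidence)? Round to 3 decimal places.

0.933

positive: 0.55 × 0.3 × (1−0.05) = 0.15675
negative: 0.45 × 0.25 × (1−0.9) = 0.01125
P(positive | x) = 0.15675 / 0.168 ≈ 0.933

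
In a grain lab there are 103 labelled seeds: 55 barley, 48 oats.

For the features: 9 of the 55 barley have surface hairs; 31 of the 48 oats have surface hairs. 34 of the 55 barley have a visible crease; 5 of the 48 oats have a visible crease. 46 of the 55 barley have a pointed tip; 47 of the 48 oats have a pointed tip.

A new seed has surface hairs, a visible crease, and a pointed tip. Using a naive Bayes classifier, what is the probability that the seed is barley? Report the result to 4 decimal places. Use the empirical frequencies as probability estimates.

barley: (55/103) × (9/55) × (34/55) × (46/55) ≈ 0.0451769
oats: (48/103) × (31/48) × (5/48) × (47/48) ≈ 0.030698
P(barley | x) = 0.0451769 / 0.0758749 ≈ 0.5954

0.5954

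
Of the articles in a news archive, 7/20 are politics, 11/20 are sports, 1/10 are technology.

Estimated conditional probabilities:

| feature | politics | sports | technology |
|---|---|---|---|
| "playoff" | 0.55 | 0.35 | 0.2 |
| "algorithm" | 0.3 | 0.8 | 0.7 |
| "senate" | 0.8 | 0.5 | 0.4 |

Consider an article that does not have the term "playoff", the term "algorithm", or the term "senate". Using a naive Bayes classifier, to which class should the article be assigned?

politics: 0.35 × (1−0.55) × (1−0.3) × (1−0.8) = 0.02205
sports: 0.55 × (1−0.35) × (1−0.8) × (1−0.5) = 0.03575
technology: 0.1 × (1−0.2) × (1−0.7) × (1−0.4) = 0.0144
Highest score → sports.

sports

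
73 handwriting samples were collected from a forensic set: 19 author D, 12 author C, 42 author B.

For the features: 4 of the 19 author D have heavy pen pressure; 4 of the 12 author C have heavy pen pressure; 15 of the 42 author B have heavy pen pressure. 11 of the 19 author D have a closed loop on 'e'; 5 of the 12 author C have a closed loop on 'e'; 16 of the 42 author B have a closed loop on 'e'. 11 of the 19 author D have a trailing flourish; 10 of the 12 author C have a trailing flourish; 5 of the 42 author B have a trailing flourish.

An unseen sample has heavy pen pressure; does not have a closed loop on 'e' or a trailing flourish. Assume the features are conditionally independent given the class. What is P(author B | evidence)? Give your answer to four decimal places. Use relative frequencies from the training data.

0.8817

author D: (19/73) × (4/19) × (8/19) × (8/19) ≈ 0.00971426
author C: (12/73) × (4/12) × (7/12) × (2/12) ≈ 0.00532725
author B: (42/73) × (15/42) × (26/42) × (37/42) ≈ 0.112059
P(author B | x) = 0.112059 / 0.12710051 ≈ 0.8817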